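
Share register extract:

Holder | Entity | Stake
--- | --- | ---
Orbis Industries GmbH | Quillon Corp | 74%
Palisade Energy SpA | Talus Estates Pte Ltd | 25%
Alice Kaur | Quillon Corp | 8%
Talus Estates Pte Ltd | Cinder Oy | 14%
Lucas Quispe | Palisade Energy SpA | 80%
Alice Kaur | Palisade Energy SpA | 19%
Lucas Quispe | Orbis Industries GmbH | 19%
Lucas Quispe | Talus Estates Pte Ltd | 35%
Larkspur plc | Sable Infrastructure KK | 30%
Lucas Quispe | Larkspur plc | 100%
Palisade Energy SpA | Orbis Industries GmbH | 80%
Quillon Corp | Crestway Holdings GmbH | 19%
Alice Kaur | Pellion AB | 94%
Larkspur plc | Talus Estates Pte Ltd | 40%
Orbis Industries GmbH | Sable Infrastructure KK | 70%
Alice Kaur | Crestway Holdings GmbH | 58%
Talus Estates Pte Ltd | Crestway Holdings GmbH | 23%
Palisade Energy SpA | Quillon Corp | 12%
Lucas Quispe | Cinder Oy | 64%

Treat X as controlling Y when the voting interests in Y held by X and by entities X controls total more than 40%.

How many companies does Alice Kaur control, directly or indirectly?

2

Alice holds 58% of Crestway, so Alice controls Crestway.
Alice holds 94% of Pellion, so Alice controls Pellion.
No other company's threshold is met.
Alice controls 2 companies.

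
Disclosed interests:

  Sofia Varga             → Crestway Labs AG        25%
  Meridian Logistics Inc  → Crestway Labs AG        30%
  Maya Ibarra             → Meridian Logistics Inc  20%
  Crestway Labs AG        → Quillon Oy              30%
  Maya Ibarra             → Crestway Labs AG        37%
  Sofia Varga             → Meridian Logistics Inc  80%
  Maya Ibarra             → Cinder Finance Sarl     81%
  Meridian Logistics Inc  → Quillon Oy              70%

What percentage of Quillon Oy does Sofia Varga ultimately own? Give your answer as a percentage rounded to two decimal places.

70.70%

Sofia reaches Quillon along 3 paths.
Via Meridian: 80% × 70% = 56%.
Via Meridian → Crestway: 80% × 30% × 30% = 7.2%.
Via Crestway: 25% × 30% = 7.5%.
Total: 56% + 7.2% + 7.5% = 70.7%.
Rounded: 70.70%.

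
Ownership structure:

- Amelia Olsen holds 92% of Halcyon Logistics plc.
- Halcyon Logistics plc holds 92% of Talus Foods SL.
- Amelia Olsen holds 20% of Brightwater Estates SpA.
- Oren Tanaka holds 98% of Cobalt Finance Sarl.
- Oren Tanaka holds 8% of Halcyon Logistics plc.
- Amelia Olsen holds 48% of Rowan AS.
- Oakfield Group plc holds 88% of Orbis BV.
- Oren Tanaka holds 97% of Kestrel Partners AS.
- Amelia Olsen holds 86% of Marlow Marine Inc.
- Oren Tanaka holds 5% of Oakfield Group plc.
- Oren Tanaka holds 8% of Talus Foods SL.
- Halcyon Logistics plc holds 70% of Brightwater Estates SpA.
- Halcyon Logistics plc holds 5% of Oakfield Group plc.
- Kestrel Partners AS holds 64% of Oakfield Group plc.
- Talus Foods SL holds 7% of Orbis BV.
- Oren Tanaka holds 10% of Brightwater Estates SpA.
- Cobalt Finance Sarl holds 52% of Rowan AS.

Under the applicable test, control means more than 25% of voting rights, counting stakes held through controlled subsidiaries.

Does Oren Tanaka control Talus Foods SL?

No

Oren holds 97% of Kestrel, so Oren controls Kestrel.
Oren and Kestrel together hold 5% + 64% = 69% of Oakfield, so Oren controls Oakfield.
Oren holds 98% of Cobalt, so Oren controls Cobalt.
Cobalt holds 52% of Rowan, so Oren controls Rowan.
Oakfield holds 88% of Orbis, so Oren controls Orbis.
In Talus, Oren's side holds only 8%, not > 25%.
So Oren does not control Talus.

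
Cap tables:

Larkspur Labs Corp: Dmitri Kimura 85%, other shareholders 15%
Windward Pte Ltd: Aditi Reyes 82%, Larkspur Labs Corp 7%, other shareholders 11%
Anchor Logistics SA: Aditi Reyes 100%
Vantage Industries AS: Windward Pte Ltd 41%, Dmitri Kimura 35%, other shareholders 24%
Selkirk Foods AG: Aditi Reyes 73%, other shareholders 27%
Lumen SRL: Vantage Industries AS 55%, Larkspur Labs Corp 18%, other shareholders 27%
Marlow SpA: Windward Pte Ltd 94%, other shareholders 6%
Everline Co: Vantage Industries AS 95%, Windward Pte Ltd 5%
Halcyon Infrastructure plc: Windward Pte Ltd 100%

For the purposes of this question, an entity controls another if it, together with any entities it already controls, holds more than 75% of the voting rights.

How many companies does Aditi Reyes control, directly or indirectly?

4

Aditi holds 82% of Windward, so Aditi controls Windward.
Aditi holds 100% of Anchor, so Aditi controls Anchor.
Windward holds 94% of Marlow, so Aditi controls Marlow.
Windward holds 100% of Halcyon, so Aditi controls Halcyon.
No other company's threshold is met.
Aditi controls 4 companies.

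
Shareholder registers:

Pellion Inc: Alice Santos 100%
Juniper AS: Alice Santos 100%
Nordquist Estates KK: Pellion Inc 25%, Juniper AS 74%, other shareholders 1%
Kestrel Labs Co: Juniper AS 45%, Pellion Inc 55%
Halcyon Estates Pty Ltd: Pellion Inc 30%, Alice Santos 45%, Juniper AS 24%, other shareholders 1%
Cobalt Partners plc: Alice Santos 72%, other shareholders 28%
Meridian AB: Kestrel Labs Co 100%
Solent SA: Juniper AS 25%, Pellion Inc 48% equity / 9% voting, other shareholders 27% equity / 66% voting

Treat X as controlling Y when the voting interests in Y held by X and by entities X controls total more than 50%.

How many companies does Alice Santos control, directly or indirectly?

Alice holds 100% of Pellion, so Alice controls Pellion.
Alice holds 100% of Juniper, so Alice controls Juniper.
Pellion and Juniper together hold 25% + 74% = 99% of Nordquist, so Alice controls Nordquist.
Juniper and Pellion together hold 45% + 55% = 100% of Kestrel, so Alice controls Kestrel.
Pellion and Alice and Juniper together hold 30% + 45% + 24% = 99% of Halcyon, so Alice controls Halcyon.
Alice holds 72% of Cobalt, so Alice controls Cobalt.
Kestrel holds 100% of Meridian, so Alice controls Meridian.
No other company's threshold is met.
Alice controls 7 companies.

7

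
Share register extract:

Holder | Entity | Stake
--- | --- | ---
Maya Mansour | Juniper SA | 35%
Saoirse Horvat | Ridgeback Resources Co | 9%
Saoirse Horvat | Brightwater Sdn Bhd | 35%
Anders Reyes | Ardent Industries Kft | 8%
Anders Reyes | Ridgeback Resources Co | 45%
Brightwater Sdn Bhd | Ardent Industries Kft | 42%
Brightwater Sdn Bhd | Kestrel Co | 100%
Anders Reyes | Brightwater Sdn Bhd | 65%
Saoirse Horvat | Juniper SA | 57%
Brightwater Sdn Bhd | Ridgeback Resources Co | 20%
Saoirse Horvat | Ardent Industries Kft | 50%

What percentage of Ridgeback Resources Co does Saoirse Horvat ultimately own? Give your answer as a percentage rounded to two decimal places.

16.00%

Saoirse reaches Ridgeback along 2 paths.
Via Brightwater: 35% × 20% = 7%.
Direct stake: 9% = 9%.
Total: 7% + 9% = 16%.
Rounded: 16.00%.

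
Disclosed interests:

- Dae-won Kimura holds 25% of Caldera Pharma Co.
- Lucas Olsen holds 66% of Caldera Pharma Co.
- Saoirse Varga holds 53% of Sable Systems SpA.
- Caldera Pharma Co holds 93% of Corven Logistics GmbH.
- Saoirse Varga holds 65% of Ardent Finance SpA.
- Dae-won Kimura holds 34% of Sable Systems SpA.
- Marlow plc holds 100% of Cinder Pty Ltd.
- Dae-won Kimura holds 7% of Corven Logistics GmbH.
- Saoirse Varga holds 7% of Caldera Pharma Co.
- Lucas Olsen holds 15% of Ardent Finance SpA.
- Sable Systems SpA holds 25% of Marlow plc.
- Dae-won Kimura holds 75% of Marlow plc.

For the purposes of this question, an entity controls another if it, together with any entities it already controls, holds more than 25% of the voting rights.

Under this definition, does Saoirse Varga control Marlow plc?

Saoirse holds 53% of Sable, so Saoirse controls Sable.
Saoirse holds 65% of Ardent, so Saoirse controls Ardent.
In Marlow, Saoirse's side holds only 25%, not > 25%.
So Saoirse does not control Marlow.

No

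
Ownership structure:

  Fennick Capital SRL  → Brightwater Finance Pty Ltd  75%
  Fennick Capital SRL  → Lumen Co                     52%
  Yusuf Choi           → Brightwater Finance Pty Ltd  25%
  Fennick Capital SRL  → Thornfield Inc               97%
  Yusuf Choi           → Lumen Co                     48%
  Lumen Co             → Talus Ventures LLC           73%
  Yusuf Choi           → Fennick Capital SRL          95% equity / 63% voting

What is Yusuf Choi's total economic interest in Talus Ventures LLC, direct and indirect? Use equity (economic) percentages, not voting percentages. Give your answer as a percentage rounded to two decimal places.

Yusuf reaches Talus along 2 paths.
Via Fennick → Lumen: 95% × 52% × 73% = 36.062%.
Via Lumen: 48% × 73% = 35.04%.
Total: 36.062% + 35.04% = 71.102%.
Rounded: 71.10%.

71.10%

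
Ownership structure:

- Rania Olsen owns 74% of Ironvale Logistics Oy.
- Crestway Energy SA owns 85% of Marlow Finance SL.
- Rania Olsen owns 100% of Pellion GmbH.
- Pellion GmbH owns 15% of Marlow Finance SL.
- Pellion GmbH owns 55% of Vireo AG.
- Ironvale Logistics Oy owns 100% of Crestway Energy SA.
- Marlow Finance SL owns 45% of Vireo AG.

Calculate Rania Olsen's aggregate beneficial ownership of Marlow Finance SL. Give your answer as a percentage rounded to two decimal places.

77.90%

Rania reaches Marlow along 2 paths.
Via Ironvale → Crestway: 74% × 100% × 85% = 62.9%.
Via Pellion: 100% × 15% = 15%.
Total: 62.9% + 15% = 77.9%.
Rounded: 77.90%.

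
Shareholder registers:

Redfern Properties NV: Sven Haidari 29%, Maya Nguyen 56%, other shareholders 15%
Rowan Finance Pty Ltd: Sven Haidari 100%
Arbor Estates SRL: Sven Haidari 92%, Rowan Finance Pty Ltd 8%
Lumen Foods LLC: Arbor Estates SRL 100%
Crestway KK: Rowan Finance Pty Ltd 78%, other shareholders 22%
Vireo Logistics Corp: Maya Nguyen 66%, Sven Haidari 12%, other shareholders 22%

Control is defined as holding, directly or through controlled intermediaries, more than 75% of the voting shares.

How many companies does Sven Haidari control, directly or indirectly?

4

Sven holds 100% of Rowan, so Sven controls Rowan.
Sven and Rowan together hold 92% + 8% = 100% of Arbor, so Sven controls Arbor.
Arbor holds 100% of Lumen, so Sven controls Lumen.
Rowan holds 78% of Crestway, so Sven controls Crestway.
No other company's threshold is met.
Sven controls 4 companies.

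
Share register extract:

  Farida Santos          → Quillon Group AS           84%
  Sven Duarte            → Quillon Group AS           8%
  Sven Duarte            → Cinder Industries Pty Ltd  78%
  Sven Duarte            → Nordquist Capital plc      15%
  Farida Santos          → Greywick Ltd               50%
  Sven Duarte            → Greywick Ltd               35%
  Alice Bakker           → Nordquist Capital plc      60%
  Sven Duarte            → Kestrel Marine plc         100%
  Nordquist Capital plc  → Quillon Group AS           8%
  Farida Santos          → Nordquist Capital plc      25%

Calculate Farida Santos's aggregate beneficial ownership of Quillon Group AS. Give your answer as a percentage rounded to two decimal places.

86.00%

Farida reaches Quillon along 2 paths.
Via Nordquist: 25% × 8% = 2%.
Direct stake: 84% = 84%.
Total: 2% + 84% = 86%.
Rounded: 86.00%.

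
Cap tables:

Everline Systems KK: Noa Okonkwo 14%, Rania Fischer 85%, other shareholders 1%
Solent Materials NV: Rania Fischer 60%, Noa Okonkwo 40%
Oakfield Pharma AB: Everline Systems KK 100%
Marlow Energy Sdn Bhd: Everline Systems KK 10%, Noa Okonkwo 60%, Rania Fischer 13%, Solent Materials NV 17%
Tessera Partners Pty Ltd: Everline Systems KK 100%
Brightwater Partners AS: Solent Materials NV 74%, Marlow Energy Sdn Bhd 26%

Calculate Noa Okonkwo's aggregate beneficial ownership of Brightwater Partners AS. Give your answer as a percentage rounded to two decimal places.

Noa reaches Brightwater along 4 paths.
Via Solent: 40% × 74% = 29.6%.
Via Everline → Marlow: 14% × 10% × 26% = 0.364%.
Via Marlow: 60% × 26% = 15.6%.
Via Solent → Marlow: 40% × 17% × 26% = 1.768%.
Total: 29.6% + 0.364% + 15.6% + 1.768% = 47.332%.
Rounded: 47.33%.

47.33%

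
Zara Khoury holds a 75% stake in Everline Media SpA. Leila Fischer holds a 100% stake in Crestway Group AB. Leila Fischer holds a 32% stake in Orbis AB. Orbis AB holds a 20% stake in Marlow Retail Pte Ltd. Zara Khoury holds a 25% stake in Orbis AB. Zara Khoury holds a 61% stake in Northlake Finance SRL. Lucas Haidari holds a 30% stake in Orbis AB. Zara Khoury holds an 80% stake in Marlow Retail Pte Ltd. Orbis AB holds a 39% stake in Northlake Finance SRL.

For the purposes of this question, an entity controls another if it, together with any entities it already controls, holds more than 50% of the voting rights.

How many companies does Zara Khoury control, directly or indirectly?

Zara holds 75% of Everline, so Zara controls Everline.
Zara holds 80% of Marlow, so Zara controls Marlow.
Zara holds 61% of Northlake, so Zara controls Northlake.
No other company's threshold is met.
Zara controls 3 companies.

3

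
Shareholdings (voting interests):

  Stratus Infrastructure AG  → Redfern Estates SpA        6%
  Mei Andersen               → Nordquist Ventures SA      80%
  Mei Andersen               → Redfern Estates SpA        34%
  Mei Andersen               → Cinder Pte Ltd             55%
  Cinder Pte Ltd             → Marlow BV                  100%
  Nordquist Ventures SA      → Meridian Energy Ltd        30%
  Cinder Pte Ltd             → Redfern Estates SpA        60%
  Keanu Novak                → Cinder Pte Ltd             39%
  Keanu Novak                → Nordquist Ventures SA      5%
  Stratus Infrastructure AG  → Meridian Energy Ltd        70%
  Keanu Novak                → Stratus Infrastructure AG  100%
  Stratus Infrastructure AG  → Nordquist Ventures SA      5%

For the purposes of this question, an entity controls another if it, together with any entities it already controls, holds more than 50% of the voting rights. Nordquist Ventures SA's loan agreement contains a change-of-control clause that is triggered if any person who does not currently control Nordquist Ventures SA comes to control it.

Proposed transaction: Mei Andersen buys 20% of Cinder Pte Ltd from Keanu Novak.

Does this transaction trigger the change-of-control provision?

No

The purchase adds only to Mei's holdings (Keanu's stake shrinks), so Mei is the only person who could newly come to control Nordquist.
Mei holds 80% of Nordquist, so Mei controls Nordquist.
So Mei already controls Nordquist before the transaction.
After the purchase, Mei's direct stake in Cinder rises to 55% + 20% = 75%, and Keanu's stake falls to 19%.
Mei controlled Nordquist already, so this is not a new person acquiring control; every other person's position is unchanged or reduced.
No new person acquires control, so the clause is not triggered.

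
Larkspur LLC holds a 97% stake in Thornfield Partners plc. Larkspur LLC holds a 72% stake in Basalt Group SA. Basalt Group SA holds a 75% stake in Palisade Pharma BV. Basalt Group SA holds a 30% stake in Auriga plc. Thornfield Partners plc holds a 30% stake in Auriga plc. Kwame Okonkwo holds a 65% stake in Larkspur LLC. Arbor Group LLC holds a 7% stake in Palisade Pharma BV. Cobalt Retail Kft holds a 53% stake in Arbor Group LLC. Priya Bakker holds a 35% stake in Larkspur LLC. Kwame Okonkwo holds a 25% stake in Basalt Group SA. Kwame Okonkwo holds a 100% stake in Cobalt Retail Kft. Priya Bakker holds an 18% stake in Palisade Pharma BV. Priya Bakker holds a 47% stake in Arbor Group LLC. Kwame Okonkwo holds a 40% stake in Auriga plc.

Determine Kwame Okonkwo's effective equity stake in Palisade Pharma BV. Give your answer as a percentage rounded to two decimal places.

Kwame reaches Palisade along 3 paths.
Via Larkspur → Basalt: 65% × 72% × 75% = 35.1%.
Via Basalt: 25% × 75% = 18.75%.
Via Cobalt → Arbor: 100% × 53% × 7% = 3.71%.
Total: 35.1% + 18.75% + 3.71% = 57.56%.

57.56%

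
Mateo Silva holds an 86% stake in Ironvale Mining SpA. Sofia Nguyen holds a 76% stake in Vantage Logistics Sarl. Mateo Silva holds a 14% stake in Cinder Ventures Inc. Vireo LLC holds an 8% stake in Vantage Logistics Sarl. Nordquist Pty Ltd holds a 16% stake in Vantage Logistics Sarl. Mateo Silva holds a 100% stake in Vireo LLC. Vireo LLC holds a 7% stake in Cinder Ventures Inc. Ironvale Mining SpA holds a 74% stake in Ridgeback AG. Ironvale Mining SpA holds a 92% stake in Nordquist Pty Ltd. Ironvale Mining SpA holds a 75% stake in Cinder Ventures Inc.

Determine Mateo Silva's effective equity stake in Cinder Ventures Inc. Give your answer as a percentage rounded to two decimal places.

85.50%

Mateo reaches Cinder along 3 paths.
Direct stake: 14% = 14%.
Via Ironvale: 86% × 75% = 64.5%.
Via Vireo: 100% × 7% = 7%.
Total: 14% + 64.5% + 7% = 85.5%.
Rounded: 85.50%.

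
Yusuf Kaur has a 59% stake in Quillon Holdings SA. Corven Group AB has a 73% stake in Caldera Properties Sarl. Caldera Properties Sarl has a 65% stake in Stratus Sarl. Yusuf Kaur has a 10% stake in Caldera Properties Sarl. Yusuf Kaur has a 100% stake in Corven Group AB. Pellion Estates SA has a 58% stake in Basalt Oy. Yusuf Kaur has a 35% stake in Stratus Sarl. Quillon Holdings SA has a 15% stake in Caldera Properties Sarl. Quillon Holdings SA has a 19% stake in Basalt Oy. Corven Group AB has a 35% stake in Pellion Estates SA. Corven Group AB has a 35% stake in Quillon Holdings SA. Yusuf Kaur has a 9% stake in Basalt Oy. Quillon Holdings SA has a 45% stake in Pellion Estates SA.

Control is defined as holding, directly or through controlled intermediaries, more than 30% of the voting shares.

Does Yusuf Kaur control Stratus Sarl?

Yes

Yusuf holds 100% of Corven, so Yusuf controls Corven.
Yusuf and Corven together hold 59% + 35% = 94% of Quillon, so Yusuf controls Quillon.
Quillon and Corven and Yusuf together hold 15% + 73% + 10% = 98% of Caldera, so Yusuf controls Caldera.
Yusuf and Caldera together hold 35% + 65% = 100% of Stratus, so Yusuf controls Stratus.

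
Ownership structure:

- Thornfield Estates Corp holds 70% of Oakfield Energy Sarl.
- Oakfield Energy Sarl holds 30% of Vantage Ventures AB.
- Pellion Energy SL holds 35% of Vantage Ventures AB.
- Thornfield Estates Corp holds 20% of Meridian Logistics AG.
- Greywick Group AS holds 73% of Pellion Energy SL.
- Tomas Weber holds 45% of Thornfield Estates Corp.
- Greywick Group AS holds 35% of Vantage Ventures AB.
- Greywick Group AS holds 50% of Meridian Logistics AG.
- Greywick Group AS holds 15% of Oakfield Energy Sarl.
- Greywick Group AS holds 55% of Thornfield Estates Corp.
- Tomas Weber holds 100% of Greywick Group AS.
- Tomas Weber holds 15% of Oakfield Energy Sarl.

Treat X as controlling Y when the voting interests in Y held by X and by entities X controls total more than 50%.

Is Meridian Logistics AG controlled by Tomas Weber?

Tomas holds 100% of Greywick, so Tomas controls Greywick.
Greywick and Tomas together hold 55% + 45% = 100% of Thornfield, so Tomas controls Thornfield.
Greywick and Thornfield together hold 50% + 20% = 70% of Meridian, so Tomas controls Meridian.

Yes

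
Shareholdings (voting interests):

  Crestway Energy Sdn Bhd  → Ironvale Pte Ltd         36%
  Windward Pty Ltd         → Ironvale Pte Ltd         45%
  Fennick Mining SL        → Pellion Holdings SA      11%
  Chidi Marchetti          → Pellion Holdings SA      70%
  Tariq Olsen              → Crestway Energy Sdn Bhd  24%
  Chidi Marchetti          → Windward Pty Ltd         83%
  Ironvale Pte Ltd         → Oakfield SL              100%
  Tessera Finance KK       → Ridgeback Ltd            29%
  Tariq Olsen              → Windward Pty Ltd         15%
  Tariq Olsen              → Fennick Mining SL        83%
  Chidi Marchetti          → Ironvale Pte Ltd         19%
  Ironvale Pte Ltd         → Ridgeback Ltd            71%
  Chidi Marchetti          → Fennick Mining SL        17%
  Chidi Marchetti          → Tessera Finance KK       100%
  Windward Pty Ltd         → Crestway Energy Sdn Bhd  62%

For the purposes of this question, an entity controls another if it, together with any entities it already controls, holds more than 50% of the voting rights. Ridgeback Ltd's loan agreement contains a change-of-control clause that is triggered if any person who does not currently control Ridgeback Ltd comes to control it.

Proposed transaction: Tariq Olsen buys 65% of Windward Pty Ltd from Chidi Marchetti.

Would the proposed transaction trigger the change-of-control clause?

The purchase adds only to Tariq's holdings (Chidi's stake shrinks), so Tariq is the only person who could newly come to control Ridgeback.
Tariq holds 83% of Fennick, so Tariq controls Fennick.
Neither Tariq nor any entity Tariq controls holds any voting interest in Ridgeback.
So before the transaction, Tariq does not control Ridgeback.
After the purchase, Tariq's direct stake in Windward rises to 15% + 65% = 80%, and Chidi's stake falls to 18%.
Tariq holds 80% of Windward, so Tariq controls Windward.
Windward and Tariq together hold 62% + 24% = 86% of Crestway, so Tariq controls Crestway.
Crestway and Windward together hold 36% + 45% = 81% of Ironvale, so Tariq controls Ironvale.
Ironvale holds 71% of Ridgeback, so Tariq controls Ridgeback.
Tariq did not control Ridgeback before and does after, so the clause is triggered.

Yes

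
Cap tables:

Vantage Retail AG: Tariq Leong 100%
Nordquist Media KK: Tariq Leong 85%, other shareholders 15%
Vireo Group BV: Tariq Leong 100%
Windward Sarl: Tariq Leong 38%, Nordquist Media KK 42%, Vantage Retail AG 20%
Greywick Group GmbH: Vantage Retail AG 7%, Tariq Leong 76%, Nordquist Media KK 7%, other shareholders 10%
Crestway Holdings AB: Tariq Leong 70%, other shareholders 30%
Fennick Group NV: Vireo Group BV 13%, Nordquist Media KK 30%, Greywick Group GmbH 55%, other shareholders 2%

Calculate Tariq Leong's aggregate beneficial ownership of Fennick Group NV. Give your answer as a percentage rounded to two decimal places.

Tariq reaches Fennick along 5 paths.
Via Vireo: 100% × 13% = 13%.
Via Nordquist: 85% × 30% = 25.5%.
Via Vantage → Greywick: 100% × 7% × 55% = 3.85%.
Via Greywick: 76% × 55% = 41.8%.
Via Nordquist → Greywick: 85% × 7% × 55% = 3.2725%.
Total: 13% + 25.5% + 3.85% + 41.8% + 3.2725% = 87.4225%.
Rounded: 87.42%.

87.42%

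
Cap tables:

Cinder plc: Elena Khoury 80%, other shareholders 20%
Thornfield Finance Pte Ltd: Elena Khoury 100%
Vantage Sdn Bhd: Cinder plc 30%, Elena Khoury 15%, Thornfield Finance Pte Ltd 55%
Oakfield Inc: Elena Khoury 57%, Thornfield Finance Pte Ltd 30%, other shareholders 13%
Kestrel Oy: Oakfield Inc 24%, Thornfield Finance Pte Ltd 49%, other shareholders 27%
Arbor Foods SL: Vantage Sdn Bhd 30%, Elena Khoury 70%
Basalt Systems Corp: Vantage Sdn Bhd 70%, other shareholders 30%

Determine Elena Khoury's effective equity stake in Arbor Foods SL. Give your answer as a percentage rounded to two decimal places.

98.20%

Elena reaches Arbor along 4 paths.
Via Cinder → Vantage: 80% × 30% × 30% = 7.2%.
Via Vantage: 15% × 30% = 4.5%.
Via Thornfield → Vantage: 100% × 55% × 30% = 16.5%.
Direct stake: 70% = 70%.
Total: 7.2% + 4.5% + 16.5% + 70% = 98.2%.
Rounded: 98.20%.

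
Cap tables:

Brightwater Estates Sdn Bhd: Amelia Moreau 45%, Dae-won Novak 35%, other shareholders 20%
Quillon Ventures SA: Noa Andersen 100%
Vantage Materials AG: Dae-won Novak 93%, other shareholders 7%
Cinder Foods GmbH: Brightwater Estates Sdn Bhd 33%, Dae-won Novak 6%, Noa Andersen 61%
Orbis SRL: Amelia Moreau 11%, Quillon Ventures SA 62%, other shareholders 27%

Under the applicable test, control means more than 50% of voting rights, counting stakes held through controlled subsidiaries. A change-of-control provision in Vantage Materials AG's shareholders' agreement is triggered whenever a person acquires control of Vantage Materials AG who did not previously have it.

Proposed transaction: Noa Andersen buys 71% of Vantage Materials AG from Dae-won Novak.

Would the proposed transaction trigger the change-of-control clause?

Yes

The purchase adds only to Noa's holdings (Dae-won's stake shrinks), so Noa is the only person who could newly come to control Vantage.
Noa holds 100% of Quillon, so Noa controls Quillon.
Noa holds 61% of Cinder, so Noa controls Cinder.
Quillon holds 62% of Orbis, so Noa controls Orbis.
Neither Noa nor any entity Noa controls holds any voting interest in Vantage.
So before the transaction, Noa does not control Vantage.
After the purchase, Noa holds 71% of Vantage directly, and Dae-won's stake falls to 22%.
Noa holds 71% of Vantage, so Noa controls Vantage.
Noa did not control Vantage before and does after, so the clause is triggered.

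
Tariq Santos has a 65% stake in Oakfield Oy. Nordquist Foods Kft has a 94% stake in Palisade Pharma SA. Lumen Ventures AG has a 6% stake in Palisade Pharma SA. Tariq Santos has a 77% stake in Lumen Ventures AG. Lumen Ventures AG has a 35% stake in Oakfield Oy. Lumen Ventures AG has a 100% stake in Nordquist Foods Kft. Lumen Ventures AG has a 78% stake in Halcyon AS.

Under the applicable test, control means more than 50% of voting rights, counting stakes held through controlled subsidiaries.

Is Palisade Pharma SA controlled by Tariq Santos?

Tariq holds 77% of Lumen, so Tariq controls Lumen.
Lumen holds 100% of Nordquist, so Tariq controls Nordquist.
Nordquist and Lumen together hold 94% + 6% = 100% of Palisade, so Tariq controls Palisade.

Yes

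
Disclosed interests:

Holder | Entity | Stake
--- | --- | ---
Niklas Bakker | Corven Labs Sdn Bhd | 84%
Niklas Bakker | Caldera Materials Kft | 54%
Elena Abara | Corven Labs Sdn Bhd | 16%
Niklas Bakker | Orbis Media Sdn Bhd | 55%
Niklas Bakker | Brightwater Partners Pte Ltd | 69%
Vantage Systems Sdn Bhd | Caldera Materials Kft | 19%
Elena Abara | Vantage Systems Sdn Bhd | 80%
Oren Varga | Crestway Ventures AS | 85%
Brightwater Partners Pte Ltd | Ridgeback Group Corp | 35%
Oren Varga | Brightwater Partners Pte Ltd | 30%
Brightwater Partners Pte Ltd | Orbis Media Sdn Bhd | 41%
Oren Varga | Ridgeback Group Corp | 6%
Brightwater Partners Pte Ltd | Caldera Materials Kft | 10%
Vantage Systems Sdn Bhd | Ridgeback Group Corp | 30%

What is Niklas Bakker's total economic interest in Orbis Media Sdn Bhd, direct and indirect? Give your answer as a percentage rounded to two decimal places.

83.29%

Niklas reaches Orbis along 2 paths.
Via Brightwater: 69% × 41% = 28.29%.
Direct stake: 55% = 55%.
Total: 28.29% + 55% = 83.29%.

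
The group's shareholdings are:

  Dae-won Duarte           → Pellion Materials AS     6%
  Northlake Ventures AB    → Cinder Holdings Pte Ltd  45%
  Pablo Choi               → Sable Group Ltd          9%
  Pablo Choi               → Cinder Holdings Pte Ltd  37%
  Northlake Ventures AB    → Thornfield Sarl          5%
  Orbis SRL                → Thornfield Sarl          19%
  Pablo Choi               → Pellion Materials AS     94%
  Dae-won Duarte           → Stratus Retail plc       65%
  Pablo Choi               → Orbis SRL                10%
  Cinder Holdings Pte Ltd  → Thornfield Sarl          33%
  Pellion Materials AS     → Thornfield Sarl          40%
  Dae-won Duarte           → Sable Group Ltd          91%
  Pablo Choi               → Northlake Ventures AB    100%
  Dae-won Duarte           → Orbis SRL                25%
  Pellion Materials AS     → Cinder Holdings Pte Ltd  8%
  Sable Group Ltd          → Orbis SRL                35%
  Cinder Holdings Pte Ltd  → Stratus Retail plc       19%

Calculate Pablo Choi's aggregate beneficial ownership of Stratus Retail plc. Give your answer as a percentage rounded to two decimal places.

17.01%

Pablo reaches Stratus along 3 paths.
Via Northlake → Cinder: 100% × 45% × 19% = 8.55%.
Via Pellion → Cinder: 94% × 8% × 19% = 1.4288%.
Via Cinder: 37% × 19% = 7.03%.
Total: 8.55% + 1.4288% + 7.03% = 17.0088%.
Rounded: 17.01%.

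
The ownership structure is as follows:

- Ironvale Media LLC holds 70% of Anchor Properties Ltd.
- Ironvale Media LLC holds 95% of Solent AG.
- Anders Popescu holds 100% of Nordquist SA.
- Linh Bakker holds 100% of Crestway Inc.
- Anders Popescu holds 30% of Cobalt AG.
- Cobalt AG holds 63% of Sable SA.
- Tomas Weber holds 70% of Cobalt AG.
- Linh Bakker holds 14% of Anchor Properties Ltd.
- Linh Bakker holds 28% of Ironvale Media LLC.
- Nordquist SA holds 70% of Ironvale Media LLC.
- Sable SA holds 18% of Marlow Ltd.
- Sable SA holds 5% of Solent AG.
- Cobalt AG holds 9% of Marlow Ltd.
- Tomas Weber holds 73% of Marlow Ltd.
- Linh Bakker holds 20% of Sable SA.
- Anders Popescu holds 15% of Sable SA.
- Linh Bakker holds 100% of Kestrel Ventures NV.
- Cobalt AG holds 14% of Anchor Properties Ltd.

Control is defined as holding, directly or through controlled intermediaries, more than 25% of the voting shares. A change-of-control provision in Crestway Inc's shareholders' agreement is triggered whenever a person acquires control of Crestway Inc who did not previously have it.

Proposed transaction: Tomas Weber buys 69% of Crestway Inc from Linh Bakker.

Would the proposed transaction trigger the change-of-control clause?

The purchase adds only to Tomas's holdings (Linh's stake shrinks), so Tomas is the only person who could newly come to control Crestway.
Tomas holds 70% of Cobalt, so Tomas controls Cobalt.
Cobalt holds 63% of Sable, so Tomas controls Sable.
Tomas and Cobalt and Sable together hold 73% + 9% + 18% = 100% of Marlow, so Tomas controls Marlow.
Neither Tomas nor any entity Tomas controls holds any voting interest in Crestway.
So before the transaction, Tomas does not control Crestway.
After the purchase, Tomas holds 69% of Crestway directly, and Linh's stake falls to 31%.
Tomas holds 69% of Crestway, so Tomas controls Crestway.
Tomas did not control Crestway before and does after, so the clause is triggered.

Yes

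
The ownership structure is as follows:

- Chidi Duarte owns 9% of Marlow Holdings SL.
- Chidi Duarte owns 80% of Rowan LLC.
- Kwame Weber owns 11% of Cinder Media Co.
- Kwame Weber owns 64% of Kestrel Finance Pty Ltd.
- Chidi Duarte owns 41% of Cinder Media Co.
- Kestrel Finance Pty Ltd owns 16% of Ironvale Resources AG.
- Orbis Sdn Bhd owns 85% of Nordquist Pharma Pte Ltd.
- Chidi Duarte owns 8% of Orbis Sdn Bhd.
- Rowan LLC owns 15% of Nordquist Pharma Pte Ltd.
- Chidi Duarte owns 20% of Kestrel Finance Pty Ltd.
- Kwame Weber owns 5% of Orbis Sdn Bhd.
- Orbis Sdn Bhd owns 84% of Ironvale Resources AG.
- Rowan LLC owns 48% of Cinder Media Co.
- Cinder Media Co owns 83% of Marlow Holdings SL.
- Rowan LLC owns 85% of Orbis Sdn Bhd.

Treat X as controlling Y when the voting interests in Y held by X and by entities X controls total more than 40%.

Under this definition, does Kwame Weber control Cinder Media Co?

Kwame holds 64% of Kestrel, so Kwame controls Kestrel.
In Cinder, Kwame's side holds only 11%, not > 40%.
So Kwame does not control Cinder.

No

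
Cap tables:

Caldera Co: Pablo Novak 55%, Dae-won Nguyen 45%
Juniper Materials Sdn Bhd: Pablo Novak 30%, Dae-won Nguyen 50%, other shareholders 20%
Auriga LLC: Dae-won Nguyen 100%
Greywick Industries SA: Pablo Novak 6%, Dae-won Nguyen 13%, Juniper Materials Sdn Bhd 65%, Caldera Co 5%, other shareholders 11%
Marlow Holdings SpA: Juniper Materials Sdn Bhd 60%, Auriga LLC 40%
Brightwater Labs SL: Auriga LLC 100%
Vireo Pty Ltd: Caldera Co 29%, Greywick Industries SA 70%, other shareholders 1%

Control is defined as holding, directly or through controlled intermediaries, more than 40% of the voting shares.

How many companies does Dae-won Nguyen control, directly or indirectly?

Dae-won holds 45% of Caldera, so Dae-won controls Caldera.
Dae-won holds 50% of Juniper, so Dae-won controls Juniper.
Dae-won holds 100% of Auriga, so Dae-won controls Auriga.
Dae-won and Juniper and Caldera together hold 13% + 65% + 5% = 83% of Greywick, so Dae-won controls Greywick.
Juniper and Auriga together hold 60% + 40% = 100% of Marlow, so Dae-won controls Marlow.
Auriga holds 100% of Brightwater, so Dae-won controls Brightwater.
Caldera and Greywick together hold 29% + 70% = 99% of Vireo, so Dae-won controls Vireo.
Dae-won controls 7 companies.

7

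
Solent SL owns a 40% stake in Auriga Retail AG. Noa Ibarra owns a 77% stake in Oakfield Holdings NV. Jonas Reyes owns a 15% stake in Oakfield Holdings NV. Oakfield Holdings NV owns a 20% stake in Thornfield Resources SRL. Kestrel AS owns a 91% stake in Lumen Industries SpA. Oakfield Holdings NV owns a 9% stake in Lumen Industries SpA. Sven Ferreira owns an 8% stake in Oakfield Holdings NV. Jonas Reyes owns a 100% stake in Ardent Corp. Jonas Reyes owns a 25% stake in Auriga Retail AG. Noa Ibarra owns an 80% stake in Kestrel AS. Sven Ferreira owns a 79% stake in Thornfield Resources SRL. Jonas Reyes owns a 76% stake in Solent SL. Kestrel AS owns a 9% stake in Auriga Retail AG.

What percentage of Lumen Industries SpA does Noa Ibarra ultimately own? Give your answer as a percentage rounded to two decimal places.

Noa reaches Lumen along 2 paths.
Via Kestrel: 80% × 91% = 72.8%.
Via Oakfield: 77% × 9% = 6.93%.
Total: 72.8% + 6.93% = 79.73%.

79.73%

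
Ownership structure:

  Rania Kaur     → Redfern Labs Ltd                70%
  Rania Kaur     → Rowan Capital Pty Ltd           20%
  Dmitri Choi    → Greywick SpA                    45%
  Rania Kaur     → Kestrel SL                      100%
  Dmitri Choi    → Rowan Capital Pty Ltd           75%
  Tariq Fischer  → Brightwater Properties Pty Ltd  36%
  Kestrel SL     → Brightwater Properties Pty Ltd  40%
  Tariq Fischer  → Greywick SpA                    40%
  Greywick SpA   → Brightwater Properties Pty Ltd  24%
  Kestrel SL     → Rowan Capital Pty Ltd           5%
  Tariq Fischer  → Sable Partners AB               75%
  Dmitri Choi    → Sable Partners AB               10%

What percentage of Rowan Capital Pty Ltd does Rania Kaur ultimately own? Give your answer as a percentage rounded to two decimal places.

Rania reaches Rowan along 2 paths.
Direct stake: 20% = 20%.
Via Kestrel: 100% × 5% = 5%.
Total: 20% + 5% = 25%.
Rounded: 25.00%.

25.00%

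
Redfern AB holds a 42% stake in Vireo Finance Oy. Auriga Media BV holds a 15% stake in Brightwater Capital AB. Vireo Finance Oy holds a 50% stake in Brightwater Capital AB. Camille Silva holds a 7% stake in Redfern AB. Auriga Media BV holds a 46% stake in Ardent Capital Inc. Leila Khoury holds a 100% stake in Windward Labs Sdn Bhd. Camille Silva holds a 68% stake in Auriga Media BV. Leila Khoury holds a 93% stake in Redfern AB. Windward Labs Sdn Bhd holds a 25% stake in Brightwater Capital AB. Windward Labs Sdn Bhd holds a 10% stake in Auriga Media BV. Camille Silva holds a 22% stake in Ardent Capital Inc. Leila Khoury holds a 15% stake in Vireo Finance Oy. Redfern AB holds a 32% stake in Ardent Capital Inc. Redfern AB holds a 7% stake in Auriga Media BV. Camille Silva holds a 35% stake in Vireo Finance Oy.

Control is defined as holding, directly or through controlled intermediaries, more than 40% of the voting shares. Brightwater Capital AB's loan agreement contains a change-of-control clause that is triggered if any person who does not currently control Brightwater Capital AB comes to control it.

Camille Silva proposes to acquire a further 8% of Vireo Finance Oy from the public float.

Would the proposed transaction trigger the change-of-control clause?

The purchase changes only Camille's holdings, so Camille is the only person who could newly come to control Brightwater.
Camille holds 68% of Auriga, so Camille controls Auriga.
Auriga and Camille together hold 46% + 22% = 68% of Ardent, so Camille controls Ardent.
In Brightwater, Camille's side holds only 15%, not > 40%.
So before the transaction, Camille does not control Brightwater.
After the purchase, Camille's direct stake in Vireo rises to 35% + 8% = 43%.
Camille holds 43% of Vireo, so Camille controls Vireo.
Auriga and Vireo together hold 15% + 50% = 65% of Brightwater, so Camille controls Brightwater.
Camille did not control Brightwater before and does after, so the clause is triggered.

Yes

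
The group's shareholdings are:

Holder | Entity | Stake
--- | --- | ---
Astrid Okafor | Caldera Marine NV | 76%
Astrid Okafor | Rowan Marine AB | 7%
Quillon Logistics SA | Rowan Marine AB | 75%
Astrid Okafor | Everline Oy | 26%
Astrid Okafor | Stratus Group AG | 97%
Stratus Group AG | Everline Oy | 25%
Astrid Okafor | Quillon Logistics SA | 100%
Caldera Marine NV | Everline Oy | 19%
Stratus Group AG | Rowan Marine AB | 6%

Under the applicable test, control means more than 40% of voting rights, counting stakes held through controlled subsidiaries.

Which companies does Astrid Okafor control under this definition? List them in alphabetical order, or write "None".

Astrid holds 97% of Stratus, so Astrid controls Stratus.
Astrid holds 100% of Quillon, so Astrid controls Quillon.
Astrid holds 76% of Caldera, so Astrid controls Caldera.
Quillon and Astrid and Stratus together hold 75% + 7% + 6% = 88% of Rowan, so Astrid controls Rowan.
Astrid and Caldera and Stratus together hold 26% + 19% + 25% = 70% of Everline, so Astrid controls Everline.

Caldera Marine NV, Everline Oy, Quillon Logistics SA, Rowan Marine AB, Stratus Group AG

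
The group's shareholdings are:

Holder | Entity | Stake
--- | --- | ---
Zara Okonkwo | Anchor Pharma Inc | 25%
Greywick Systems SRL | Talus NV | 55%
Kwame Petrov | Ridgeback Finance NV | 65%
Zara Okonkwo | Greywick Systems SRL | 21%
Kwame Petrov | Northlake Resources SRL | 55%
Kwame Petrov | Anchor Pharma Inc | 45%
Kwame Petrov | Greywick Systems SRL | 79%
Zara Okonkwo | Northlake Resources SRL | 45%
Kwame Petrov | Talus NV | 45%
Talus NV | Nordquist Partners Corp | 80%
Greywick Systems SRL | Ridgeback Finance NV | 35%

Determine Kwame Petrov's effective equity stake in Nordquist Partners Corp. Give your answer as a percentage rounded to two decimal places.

Kwame reaches Nordquist along 2 paths.
Via Greywick → Talus: 79% × 55% × 80% = 34.76%.
Via Talus: 45% × 80% = 36%.
Total: 34.76% + 36% = 70.76%.

70.76%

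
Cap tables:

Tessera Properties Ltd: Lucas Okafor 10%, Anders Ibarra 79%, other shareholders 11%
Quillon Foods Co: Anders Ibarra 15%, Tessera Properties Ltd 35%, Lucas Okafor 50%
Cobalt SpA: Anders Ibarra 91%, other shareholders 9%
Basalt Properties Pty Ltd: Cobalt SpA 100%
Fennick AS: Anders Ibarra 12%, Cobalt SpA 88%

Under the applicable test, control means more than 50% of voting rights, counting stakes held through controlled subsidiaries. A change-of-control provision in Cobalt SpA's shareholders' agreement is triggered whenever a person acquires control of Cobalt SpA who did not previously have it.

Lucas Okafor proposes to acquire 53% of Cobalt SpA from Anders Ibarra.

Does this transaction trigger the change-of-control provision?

The purchase adds only to Lucas's holdings (Anders's stake shrinks), so Lucas is the only person who could newly come to control Cobalt.
Lucas's largest direct stake is 50% in Quillon, which does not meet the threshold, so Lucas controls no company.
Neither Lucas nor any entity Lucas controls holds any voting interest in Cobalt.
So before the transaction, Lucas does not control Cobalt.
After the purchase, Lucas holds 53% of Cobalt directly, and Anders's stake falls to 38%.
Lucas holds 53% of Cobalt, so Lucas controls Cobalt.
Lucas did not control Cobalt before and does after, so the clause is triggered.

Yes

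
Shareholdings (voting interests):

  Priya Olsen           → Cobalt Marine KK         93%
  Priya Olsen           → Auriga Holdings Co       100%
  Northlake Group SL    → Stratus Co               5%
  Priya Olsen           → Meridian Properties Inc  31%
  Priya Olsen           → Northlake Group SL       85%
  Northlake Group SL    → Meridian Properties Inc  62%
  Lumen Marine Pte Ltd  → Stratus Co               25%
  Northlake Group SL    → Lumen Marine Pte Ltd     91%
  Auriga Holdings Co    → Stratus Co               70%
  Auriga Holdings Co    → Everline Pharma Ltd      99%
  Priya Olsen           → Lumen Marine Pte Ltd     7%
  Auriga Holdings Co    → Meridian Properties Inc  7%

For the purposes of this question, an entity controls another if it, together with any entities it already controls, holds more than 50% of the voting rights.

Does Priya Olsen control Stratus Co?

Priya holds 85% of Northlake, so Priya controls Northlake.
Northlake and Priya together hold 91% + 7% = 98% of Lumen, so Priya controls Lumen.
Priya holds 100% of Auriga, so Priya controls Auriga.
Auriga and Northlake and Lumen together hold 70% + 5% + 25% = 100% of Stratus, so Priya controls Stratus.

Yes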